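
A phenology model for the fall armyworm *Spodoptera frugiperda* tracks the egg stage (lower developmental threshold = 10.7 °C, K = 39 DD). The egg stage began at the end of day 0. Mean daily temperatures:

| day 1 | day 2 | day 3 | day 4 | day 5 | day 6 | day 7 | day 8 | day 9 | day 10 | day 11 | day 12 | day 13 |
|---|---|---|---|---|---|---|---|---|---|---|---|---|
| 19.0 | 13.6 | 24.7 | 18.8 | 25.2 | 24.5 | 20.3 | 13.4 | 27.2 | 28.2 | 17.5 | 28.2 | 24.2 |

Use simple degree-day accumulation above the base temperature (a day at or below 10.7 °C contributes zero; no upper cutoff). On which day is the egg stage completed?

Daily DD above 10.7 °C: 8.3, 2.9, 14.0, 8.1, 14.5, 13.8, 9.6, 2.7, 16.5, 17.5, 6.8, 17.5, 13.5.
Cumulative: 8.3, 11.2, 25.2, 33.3, 47.8, 61.6, 71.2, 73.9, 90.4, 107.9, 114.7, 132.2, 145.7.
The total first reaches 39 DD on day 5.

day 5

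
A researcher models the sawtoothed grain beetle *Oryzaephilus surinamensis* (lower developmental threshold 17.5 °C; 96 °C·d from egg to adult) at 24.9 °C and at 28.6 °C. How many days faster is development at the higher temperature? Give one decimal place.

At 24.9 °C: 96 / (24.9 − 17.5) = 96 / 7.4 = 12.973 d.
At 28.6 °C: 96 / (28.6 − 17.5) = 96 / 11.1 = 8.649 d.
Difference = |12.973 − 8.649| = 4.324 ≈ 4.3 days.

4.3 days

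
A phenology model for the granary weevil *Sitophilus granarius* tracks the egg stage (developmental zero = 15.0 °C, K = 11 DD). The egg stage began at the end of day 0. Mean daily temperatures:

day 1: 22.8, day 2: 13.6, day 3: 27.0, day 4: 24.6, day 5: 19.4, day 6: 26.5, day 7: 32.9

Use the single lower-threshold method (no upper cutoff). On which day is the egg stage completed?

Daily DD above 15.0 °C: 7.8, 0.0, 12.0, 9.6, 4.4, 11.5, 17.9.
Cumulative: 7.8, 7.8, 19.8, 29.4, 33.8, 45.3, 63.2.
The total first reaches 11 DD on day 3.

day 3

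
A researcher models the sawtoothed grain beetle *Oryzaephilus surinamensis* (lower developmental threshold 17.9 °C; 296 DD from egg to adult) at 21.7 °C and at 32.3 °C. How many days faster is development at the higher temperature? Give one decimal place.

57.3 days

At 21.7 °C: 296 / (21.7 − 17.9) = 296 / 3.8 = 77.895 d.
At 32.3 °C: 296 / (32.3 − 17.9) = 296 / 14.4 = 20.556 d.
Difference = |77.895 − 20.556| = 57.339 ≈ 57.3 days.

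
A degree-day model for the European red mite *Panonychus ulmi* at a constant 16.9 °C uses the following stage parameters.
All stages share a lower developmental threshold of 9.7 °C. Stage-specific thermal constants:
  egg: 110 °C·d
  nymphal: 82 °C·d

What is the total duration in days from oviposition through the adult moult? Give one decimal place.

26.7 days

Daily accumulation at 16.9 °C = 16.9 − 9.7 = 7.2 DD/day.
Total K = 110 + 82 = 192 DD.
Total duration = 192 / 7.2 = 26.667 ≈ 26.7 days.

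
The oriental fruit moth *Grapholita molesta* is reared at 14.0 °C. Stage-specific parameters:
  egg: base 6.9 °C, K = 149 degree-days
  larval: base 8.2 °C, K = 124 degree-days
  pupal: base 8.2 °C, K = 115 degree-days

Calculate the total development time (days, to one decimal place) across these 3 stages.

62.2 days

egg: 149 / (14.0 − 6.9) = 149 / 7.1 = 20.986 d.
larval: 124 / (14.0 − 8.2) = 124 / 5.8 = 21.379 d.
pupal: 115 / (14.0 − 8.2) = 115 / 5.8 = 19.828 d.
Sum = 62.193 ≈ 62.2 days.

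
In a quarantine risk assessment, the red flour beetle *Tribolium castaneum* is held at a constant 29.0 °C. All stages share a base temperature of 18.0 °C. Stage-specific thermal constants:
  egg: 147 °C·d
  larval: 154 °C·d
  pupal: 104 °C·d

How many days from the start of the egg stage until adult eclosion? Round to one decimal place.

Daily accumulation at 29.0 °C = 29.0 − 18.0 = 11.0 DD/day.
Total K = 147 + 154 + 104 = 405 DD.
Total duration = 405 / 11.0 = 36.818 ≈ 36.8 days.

36.8 days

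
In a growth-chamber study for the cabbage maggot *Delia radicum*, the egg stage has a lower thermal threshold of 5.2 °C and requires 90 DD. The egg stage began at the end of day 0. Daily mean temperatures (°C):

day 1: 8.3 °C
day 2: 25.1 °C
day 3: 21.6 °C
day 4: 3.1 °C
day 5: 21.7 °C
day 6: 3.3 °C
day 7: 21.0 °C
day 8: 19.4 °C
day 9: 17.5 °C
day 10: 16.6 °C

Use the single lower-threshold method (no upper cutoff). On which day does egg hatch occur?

Daily DD above 5.2 °C: 3.1, 19.9, 16.4, 0.0, 16.5, 0.0, 15.8, 14.2, 12.3, 11.4.
Cumulative: 3.1, 23.0, 39.4, 39.4, 55.9, 55.9, 71.7, 85.9, 98.2, 109.6.
The total first reaches 90 DD on day 9.

day 9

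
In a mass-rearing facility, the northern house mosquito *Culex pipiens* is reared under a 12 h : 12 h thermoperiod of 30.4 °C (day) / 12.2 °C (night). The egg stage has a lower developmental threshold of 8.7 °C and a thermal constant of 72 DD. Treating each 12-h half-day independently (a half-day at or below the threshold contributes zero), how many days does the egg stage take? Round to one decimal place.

Day half: max(0, 30.4 − 8.7) × 0.5 = 21.7 × 0.5 = 10.85 DD.
Night half: max(0, 12.2 − 8.7) × 0.5 = 3.5 × 0.5 = 1.75 DD.
Per 24 h: 12.60 DD/day.
Duration = 72 / 12.60 = 5.714 ≈ 5.7 days.

5.7 days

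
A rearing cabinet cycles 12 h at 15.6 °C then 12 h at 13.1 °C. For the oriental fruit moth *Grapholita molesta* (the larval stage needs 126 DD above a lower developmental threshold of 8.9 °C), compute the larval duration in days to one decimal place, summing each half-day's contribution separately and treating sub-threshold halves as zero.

Day half: max(0, 15.6 − 8.9) × 0.5 = 6.7 × 0.5 = 3.35 DD.
Night half: max(0, 13.1 − 8.9) × 0.5 = 4.2 × 0.5 = 2.10 DD.
Per 24 h: 5.45 DD/day.
Duration = 126 / 5.45 = 23.119 ≈ 23.1 days.

23.1 days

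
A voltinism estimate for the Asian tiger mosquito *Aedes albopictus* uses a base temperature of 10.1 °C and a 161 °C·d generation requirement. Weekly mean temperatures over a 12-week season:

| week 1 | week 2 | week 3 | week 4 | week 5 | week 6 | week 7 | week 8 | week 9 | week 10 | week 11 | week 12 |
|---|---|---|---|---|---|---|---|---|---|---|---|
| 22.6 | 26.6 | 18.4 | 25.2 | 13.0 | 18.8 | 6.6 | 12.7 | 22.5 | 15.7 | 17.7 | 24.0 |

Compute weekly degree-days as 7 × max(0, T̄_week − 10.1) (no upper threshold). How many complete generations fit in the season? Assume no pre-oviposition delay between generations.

Weekly DD (7 × max(0, T̄ − 10.1)): 87.5, 115.5, 58.1, 105.7, 20.3, 60.9, 0.0, 18.2, 86.8, 39.2, 53.2, 97.3.
Season total = 742.7 DD.
Complete generations = ⌊742.7 / 161⌋ = 4.

4 generations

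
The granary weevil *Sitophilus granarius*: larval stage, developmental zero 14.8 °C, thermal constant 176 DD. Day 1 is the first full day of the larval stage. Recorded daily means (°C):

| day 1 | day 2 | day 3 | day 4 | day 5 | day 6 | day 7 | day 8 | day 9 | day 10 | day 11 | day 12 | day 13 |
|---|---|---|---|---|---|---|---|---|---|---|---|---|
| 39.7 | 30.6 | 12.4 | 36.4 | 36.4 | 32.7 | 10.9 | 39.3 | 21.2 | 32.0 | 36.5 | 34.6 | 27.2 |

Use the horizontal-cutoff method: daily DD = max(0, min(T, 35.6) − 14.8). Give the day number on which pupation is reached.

day 12

Daily DD above 14.8 °C (capped at 20.8): 20.8, 15.8, 0.0, 20.8, 20.8, 17.9, 0.0, 20.8, 6.4, 17.2, 20.8, 19.8, 12.4.
Cumulative: 20.8, 36.6, 36.6, 57.4, 78.2, 96.1, 96.1, 116.9, 123.3, 140.5, 161.3, 181.1, 193.5.
The total first reaches 176 DD on day 12.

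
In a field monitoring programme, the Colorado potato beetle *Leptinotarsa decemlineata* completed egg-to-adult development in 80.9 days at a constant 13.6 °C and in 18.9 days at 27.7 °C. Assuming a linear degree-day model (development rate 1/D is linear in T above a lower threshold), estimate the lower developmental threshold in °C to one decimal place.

9.3 °C

Linear rate model ⇒ the product D·(T − T_b) is constant across temperatures.
80.9·(13.6 − T_b) = 18.9·(27.7 − T_b)
T_b = (80.9·13.6 − 18.9·27.7) / (80.9 − 18.9) = 576.71 / 62.0 = 9.302 °C ≈ 9.3 °C.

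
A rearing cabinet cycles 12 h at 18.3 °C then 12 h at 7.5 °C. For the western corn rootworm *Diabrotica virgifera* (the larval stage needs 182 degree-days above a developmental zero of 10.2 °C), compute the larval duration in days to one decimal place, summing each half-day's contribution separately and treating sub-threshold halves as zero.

Day half: max(0, 18.3 − 10.2) × 0.5 = 8.1 × 0.5 = 4.05 DD.
Night half: max(0, 7.5 − 10.2) × 0.5 = 0.0 × 0.5 = 0.00 DD.
Per 24 h: 4.05 DD/day.
Duration = 182 / 4.05 = 44.938 ≈ 44.9 days.

44.9 days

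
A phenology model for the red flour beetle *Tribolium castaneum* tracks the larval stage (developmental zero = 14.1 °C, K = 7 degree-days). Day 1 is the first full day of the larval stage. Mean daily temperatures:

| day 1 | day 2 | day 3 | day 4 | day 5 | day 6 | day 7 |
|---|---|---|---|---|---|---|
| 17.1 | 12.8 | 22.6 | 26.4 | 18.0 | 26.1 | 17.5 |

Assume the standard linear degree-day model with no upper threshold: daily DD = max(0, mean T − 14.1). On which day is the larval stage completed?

Daily DD above 14.1 °C: 3.0, 0.0, 8.5, 12.3, 3.9, 12.0, 3.4.
Cumulative: 3.0, 3.0, 11.5, 23.8, 27.7, 39.7, 43.1.
The total first reaches 7 DD on day 3.

day 3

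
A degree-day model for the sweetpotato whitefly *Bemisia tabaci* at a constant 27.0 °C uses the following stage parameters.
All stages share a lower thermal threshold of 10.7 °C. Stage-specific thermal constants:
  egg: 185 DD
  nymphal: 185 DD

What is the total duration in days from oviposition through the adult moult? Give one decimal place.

22.7 days

Daily accumulation at 27.0 °C = 27.0 − 10.7 = 16.3 DD/day.
Total K = 185 + 185 = 370 DD.
Total duration = 370 / 16.3 = 22.699 ≈ 22.7 days.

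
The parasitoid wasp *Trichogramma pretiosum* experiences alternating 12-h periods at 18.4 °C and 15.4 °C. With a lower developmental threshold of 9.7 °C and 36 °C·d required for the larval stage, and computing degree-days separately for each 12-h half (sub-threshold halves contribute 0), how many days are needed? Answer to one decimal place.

Day half: max(0, 18.4 − 9.7) × 0.5 = 8.7 × 0.5 = 4.35 DD.
Night half: max(0, 15.4 − 9.7) × 0.5 = 5.7 × 0.5 = 2.85 DD.
Per 24 h: 7.20 DD/day.
Duration = 36 / 7.20 = 5.000 ≈ 5.0 days.

5.0 days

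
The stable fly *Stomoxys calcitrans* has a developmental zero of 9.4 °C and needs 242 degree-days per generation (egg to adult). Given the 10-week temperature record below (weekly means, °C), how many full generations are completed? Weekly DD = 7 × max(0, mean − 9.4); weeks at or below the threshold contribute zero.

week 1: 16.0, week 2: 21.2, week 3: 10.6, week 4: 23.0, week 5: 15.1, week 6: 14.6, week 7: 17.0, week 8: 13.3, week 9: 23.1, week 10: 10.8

Weekly DD (7 × max(0, T̄ − 9.4)): 46.2, 82.6, 8.4, 95.2, 39.9, 36.4, 53.2, 27.3, 95.9, 9.8.
Season total = 494.9 DD.
Complete generations = ⌊494.9 / 242⌋ = 2.

2 generations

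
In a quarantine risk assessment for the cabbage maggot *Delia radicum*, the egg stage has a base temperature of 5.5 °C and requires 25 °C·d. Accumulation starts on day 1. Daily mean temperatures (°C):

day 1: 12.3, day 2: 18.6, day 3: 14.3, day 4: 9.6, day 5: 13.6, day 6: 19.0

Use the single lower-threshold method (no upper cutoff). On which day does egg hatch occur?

Daily DD above 5.5 °C: 6.8, 13.1, 8.8, 4.1, 8.1, 13.5.
Cumulative: 6.8, 19.9, 28.7, 32.8, 40.9, 54.4.
The total first reaches 25 DD on day 3.

day 3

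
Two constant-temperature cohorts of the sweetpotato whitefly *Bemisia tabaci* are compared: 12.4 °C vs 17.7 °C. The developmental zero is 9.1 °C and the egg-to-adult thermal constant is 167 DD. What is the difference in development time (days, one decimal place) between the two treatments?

At 12.4 °C: 167 / (12.4 − 9.1) = 167 / 3.3 = 50.606 d.
At 17.7 °C: 167 / (17.7 − 9.1) = 167 / 8.6 = 19.419 d.
Difference = |50.606 − 19.419| = 31.187 ≈ 31.2 days.

31.2 days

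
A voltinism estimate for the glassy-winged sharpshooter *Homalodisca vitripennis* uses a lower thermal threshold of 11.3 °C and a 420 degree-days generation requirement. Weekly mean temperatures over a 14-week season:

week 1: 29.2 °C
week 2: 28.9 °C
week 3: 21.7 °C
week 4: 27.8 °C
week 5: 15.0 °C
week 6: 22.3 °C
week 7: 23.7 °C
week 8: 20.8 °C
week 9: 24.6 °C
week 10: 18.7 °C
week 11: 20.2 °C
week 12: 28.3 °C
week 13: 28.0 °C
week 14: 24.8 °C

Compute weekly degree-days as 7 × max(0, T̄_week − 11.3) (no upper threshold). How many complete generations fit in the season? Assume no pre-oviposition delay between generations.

2 generations

Weekly DD (7 × max(0, T̄ − 11.3)): 125.3, 123.2, 72.8, 115.5, 25.9, 77.0, 86.8, 66.5, 93.1, 51.8, 62.3, 119.0, 116.9, 94.5.
Season total = 1230.6 DD.
Complete generations = ⌊1230.6 / 420⌋ = 2.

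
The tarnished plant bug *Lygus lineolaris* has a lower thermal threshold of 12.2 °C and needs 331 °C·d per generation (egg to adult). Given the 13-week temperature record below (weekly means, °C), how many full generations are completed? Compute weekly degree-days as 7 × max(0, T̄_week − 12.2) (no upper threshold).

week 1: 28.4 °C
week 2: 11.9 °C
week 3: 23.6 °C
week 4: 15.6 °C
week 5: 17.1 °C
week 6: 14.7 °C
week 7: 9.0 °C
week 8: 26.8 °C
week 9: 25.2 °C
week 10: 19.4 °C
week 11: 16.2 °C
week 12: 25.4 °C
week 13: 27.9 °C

Weekly DD (7 × max(0, T̄ − 12.2)): 113.4, 0.0, 79.8, 23.8, 34.3, 17.5, 0.0, 102.2, 91.0, 50.4, 28.0, 92.4, 109.9.
Season total = 742.7 DD.
Complete generations = ⌊742.7 / 331⌋ = 2.

2 generations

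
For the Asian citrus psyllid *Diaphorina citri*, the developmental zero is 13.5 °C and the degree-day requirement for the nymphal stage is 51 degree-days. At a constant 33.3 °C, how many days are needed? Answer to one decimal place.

2.6 days

Daily accumulation = 33.3 − 13.5 = 19.8 DD/day.
Duration = 51 / 19.8 = 2.576 ≈ 2.6 days.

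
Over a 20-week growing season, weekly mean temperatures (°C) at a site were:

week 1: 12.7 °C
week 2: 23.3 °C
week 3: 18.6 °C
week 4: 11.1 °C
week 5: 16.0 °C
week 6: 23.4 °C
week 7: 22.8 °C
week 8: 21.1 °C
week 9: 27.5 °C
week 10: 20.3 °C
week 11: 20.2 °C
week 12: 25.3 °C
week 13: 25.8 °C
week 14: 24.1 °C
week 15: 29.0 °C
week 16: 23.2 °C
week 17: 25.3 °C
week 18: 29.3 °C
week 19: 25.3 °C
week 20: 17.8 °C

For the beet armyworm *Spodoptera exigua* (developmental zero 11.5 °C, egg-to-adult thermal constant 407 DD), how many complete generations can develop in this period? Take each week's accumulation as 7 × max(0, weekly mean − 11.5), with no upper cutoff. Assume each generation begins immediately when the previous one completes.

Weekly DD (7 × max(0, T̄ − 11.5)): 8.4, 82.6, 49.7, 0.0, 31.5, 83.3, 79.1, 67.2, 112.0, 61.6, 60.9, 96.6, 100.1, 88.2, 122.5, 81.9, 96.6, 124.6, 96.6, 44.1.
Season total = 1487.5 DD.
Complete generations = ⌊1487.5 / 407⌋ = 3.

3 generations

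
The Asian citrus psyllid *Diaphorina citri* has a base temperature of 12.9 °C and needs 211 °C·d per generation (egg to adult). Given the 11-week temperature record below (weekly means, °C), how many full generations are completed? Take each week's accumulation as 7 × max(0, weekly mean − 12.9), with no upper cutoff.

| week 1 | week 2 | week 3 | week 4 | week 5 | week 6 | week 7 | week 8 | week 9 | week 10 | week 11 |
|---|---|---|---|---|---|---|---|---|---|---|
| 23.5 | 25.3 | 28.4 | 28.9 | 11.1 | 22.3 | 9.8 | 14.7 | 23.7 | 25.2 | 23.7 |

Weekly DD (7 × max(0, T̄ − 12.9)): 74.2, 86.8, 108.5, 112.0, 0.0, 65.8, 0.0, 12.6, 75.6, 86.1, 75.6.
Season total = 697.2 DD.
Complete generations = ⌊697.2 / 211⌋ = 3.

3 generations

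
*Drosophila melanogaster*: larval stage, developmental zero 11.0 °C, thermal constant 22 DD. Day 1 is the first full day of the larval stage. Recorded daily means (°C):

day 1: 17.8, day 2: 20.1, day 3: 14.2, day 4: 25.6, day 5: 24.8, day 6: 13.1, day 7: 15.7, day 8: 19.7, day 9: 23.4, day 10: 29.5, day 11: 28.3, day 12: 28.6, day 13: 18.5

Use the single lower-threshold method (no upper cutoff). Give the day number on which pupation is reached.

day 4

Daily DD above 11.0 °C: 6.8, 9.1, 3.2, 14.6, 13.8, 2.1, 4.7, 8.7, 12.4, 18.5, 17.3, 17.6, 7.5.
Cumulative: 6.8, 15.9, 19.1, 33.7, 47.5, 49.6, 54.3, 63.0, 75.4, 93.9, 111.2, 128.8, 136.3.
The total first reaches 22 DD on day 4.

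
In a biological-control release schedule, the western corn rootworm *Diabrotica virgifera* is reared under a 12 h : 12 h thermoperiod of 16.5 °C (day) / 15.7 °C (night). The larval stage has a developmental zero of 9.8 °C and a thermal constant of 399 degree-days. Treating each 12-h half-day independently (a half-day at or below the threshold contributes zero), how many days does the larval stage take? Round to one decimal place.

Day half: max(0, 16.5 − 9.8) × 0.5 = 6.7 × 0.5 = 3.35 DD.
Night half: max(0, 15.7 − 9.8) × 0.5 = 5.9 × 0.5 = 2.95 DD.
Per 24 h: 6.30 DD/day.
Duration = 399 / 6.30 = 63.333 ≈ 63.3 days.

63.3 days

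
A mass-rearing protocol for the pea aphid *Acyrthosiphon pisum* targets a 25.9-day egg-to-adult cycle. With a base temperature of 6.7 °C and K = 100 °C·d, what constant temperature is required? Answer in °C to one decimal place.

Required daily accumulation = 100 / 25.9 = 3.861 DD/day.
T = T_base + 3.861 = 6.7 + 3.861 = 10.561 ≈ 10.6 °C.

10.6 °C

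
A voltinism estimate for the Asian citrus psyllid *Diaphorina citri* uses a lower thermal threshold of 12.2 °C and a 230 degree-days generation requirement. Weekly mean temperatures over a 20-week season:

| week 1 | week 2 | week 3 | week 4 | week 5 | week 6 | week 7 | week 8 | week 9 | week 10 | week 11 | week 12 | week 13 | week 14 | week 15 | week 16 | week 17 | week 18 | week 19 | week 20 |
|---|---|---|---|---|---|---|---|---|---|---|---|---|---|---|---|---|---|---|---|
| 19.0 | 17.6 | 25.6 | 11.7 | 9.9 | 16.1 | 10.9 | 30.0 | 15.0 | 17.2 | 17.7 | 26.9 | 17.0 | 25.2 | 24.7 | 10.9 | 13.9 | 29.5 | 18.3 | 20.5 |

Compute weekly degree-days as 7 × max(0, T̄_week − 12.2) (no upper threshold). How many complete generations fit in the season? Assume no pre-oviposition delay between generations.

4 generations

Weekly DD (7 × max(0, T̄ − 12.2)): 47.6, 37.8, 93.8, 0.0, 0.0, 27.3, 0.0, 124.6, 19.6, 35.0, 38.5, 102.9, 33.6, 91.0, 87.5, 0.0, 11.9, 121.1, 42.7, 58.1.
Season total = 973.0 DD.
Complete generations = ⌊973.0 / 230⌋ = 4.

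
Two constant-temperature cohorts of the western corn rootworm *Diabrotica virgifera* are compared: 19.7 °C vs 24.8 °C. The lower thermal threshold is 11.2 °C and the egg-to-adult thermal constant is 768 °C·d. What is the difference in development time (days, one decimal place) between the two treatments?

At 19.7 °C: 768 / (19.7 − 11.2) = 768 / 8.5 = 90.353 d.
At 24.8 °C: 768 / (24.8 − 11.2) = 768 / 13.6 = 56.471 d.
Difference = |90.353 − 56.471| = 33.882 ≈ 33.9 days.

33.9 days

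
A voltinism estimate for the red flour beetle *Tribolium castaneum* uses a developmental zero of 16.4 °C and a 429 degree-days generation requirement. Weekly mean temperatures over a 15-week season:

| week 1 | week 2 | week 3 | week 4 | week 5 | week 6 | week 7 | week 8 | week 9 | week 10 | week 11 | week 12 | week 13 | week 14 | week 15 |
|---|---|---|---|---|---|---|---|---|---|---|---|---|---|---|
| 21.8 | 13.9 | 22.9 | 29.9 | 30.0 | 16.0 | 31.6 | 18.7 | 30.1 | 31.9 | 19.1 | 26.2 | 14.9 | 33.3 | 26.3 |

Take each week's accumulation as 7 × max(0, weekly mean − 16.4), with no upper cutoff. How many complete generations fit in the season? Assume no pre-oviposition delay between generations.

Weekly DD (7 × max(0, T̄ − 16.4)): 37.8, 0.0, 45.5, 94.5, 95.2, 0.0, 106.4, 16.1, 95.9, 108.5, 18.9, 68.6, 0.0, 118.3, 69.3.
Season total = 875.0 DD.
Complete generations = ⌊875.0 / 429⌋ = 2.

2 generations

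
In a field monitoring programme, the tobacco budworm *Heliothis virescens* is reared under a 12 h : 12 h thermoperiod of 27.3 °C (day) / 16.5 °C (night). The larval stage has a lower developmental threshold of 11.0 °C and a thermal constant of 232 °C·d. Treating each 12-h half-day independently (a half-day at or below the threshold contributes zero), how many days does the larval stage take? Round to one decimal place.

Day half: max(0, 27.3 − 11.0) × 0.5 = 16.3 × 0.5 = 8.15 DD.
Night half: max(0, 16.5 − 11.0) × 0.5 = 5.5 × 0.5 = 2.75 DD.
Per 24 h: 10.90 DD/day.
Duration = 232 / 10.90 = 21.284 ≈ 21.3 days.

21.3 days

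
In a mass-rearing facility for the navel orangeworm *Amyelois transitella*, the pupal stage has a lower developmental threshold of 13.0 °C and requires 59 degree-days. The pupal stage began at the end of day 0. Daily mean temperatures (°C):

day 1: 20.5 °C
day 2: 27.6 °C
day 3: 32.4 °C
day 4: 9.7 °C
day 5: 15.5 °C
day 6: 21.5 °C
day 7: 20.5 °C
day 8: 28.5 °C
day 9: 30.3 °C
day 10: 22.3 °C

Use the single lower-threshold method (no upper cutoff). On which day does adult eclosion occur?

Daily DD above 13.0 °C: 7.5, 14.6, 19.4, 0.0, 2.5, 8.5, 7.5, 15.5, 17.3, 9.3.
Cumulative: 7.5, 22.1, 41.5, 41.5, 44.0, 52.5, 60.0, 75.5, 92.8, 102.1.
The total first reaches 59 DD on day 7.

day 7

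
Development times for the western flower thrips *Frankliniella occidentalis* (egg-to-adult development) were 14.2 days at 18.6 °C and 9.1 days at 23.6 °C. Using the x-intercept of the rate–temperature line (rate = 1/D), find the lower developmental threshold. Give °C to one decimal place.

9.7 °C

Linear rate model ⇒ the product D·(T − T_b) is constant across temperatures.
14.2·(18.6 − T_b) = 9.1·(23.6 − T_b)
T_b = (14.2·18.6 − 9.1·23.6) / (14.2 − 9.1) = 49.36 / 5.1 = 9.678 °C ≈ 9.7 °C.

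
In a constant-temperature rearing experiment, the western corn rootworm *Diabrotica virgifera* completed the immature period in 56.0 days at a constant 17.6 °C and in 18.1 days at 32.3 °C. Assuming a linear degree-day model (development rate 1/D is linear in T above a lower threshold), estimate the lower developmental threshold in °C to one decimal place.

10.6 °C

Equal thermal constants: D₁(T₁ − T_b) = D₂(T₂ − T_b).
56.0·(17.6 − T_b) = 18.1·(32.3 − T_b)
T_b = (56.0·17.6 − 18.1·32.3) / (56.0 − 18.1) = 400.97 / 37.9 = 10.580 °C ≈ 10.6 °C.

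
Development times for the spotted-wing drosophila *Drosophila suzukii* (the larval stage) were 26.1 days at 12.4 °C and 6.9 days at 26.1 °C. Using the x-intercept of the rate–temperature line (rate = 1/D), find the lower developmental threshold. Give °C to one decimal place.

Under the model K = D·(T − T_b), so D₁·(T₁ − T_b) = D₂·(T₂ − T_b).
26.1·(12.4 − T_b) = 6.9·(26.1 − T_b)
T_b = (26.1·12.4 − 6.9·26.1) / (26.1 − 6.9) = 143.55 / 19.2 = 7.477 °C ≈ 7.5 °C.

7.5 °C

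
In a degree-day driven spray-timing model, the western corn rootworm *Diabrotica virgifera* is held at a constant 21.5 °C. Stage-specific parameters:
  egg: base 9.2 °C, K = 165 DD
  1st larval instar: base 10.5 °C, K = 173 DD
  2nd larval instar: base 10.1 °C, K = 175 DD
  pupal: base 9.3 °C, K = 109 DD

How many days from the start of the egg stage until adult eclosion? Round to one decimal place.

53.4 days

egg: 165 / (21.5 − 9.2) = 165 / 12.3 = 13.415 d.
1st larval instar: 173 / (21.5 − 10.5) = 173 / 11.0 = 15.727 d.
2nd larval instar: 175 / (21.5 − 10.1) = 175 / 11.4 = 15.351 d.
pupal: 109 / (21.5 − 9.3) = 109 / 12.2 = 8.934 d.
Sum = 53.427 ≈ 53.4 days.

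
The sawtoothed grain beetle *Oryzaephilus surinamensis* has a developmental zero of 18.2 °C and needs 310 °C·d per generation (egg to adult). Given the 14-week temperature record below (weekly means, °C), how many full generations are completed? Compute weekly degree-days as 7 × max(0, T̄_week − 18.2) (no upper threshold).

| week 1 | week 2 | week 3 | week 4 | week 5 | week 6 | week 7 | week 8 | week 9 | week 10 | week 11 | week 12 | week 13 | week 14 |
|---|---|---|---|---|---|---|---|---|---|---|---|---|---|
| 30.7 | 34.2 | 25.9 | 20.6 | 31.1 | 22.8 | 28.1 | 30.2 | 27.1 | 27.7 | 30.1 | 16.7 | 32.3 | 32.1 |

Weekly DD (7 × max(0, T̄ − 18.2)): 87.5, 112.0, 53.9, 16.8, 90.3, 32.2, 69.3, 84.0, 62.3, 66.5, 83.3, 0.0, 98.7, 97.3.
Season total = 954.1 DD.
Complete generations = ⌊954.1 / 310⌋ = 3.

3 generations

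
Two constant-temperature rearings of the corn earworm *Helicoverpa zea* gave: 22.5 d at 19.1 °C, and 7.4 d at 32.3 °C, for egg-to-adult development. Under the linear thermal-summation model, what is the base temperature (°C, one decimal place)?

Equal thermal constants: D₁(T₁ − T_b) = D₂(T₂ − T_b).
22.5·(19.1 − T_b) = 7.4·(32.3 − T_b)
T_b = (22.5·19.1 − 7.4·32.3) / (22.5 − 7.4) = 190.73 / 15.1 = 12.631 °C ≈ 12.6 °C.

12.6 °C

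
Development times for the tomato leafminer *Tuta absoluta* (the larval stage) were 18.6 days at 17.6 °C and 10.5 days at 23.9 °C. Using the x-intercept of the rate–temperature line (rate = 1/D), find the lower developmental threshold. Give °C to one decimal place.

Linear rate model ⇒ the product D·(T − T_b) is constant across temperatures.
18.6·(17.6 − T_b) = 10.5·(23.9 − T_b)
T_b = (18.6·17.6 − 10.5·23.9) / (18.6 − 10.5) = 76.41 / 8.1 = 9.433 °C ≈ 9.4 °C.

9.4 °C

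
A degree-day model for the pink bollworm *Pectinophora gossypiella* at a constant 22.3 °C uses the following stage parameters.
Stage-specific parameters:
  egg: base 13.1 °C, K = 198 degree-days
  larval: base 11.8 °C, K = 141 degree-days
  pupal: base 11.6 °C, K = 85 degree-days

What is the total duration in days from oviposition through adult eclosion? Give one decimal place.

42.9 days

egg: 198 / (22.3 − 13.1) = 198 / 9.2 = 21.522 d.
larval: 141 / (22.3 − 11.8) = 141 / 10.5 = 13.429 d.
pupal: 85 / (22.3 − 11.6) = 85 / 10.7 = 7.944 d.
Sum = 42.894 ≈ 42.9 days.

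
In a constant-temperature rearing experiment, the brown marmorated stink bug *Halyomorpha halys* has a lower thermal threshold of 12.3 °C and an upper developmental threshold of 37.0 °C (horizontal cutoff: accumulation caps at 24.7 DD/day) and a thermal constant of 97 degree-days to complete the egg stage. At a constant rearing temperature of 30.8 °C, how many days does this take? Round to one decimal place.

Daily accumulation = 30.8 − 12.3 = 18.5 DD/day.
Duration = 97 / 18.5 = 5.243 ≈ 5.2 days.

5.2 days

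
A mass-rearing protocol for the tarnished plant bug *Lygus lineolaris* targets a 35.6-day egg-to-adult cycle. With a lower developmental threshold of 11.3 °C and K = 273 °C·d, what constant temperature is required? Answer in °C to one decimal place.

Required daily accumulation = 273 / 35.6 = 7.669 DD/day.
T = T_base + 7.669 = 11.3 + 7.669 = 18.969 ≈ 19.0 °C.

19.0 °C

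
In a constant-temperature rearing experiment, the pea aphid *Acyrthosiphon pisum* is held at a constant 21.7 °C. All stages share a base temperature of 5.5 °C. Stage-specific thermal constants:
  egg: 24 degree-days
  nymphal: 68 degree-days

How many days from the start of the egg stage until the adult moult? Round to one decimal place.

Daily accumulation at 21.7 °C = 21.7 − 5.5 = 16.2 DD/day.
Total K = 24 + 68 = 92 DD.
Total duration = 92 / 16.2 = 5.679 ≈ 5.7 days.

5.7 days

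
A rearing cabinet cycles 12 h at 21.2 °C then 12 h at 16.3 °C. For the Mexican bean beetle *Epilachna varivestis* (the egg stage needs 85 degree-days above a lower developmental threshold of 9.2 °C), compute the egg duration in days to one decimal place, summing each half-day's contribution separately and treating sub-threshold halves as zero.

Day half: max(0, 21.2 − 9.2) × 0.5 = 12.0 × 0.5 = 6.00 DD.
Night half: max(0, 16.3 − 9.2) × 0.5 = 7.1 × 0.5 = 3.55 DD.
Per 24 h: 9.55 DD/day.
Duration = 85 / 9.55 = 8.901 ≈ 8.9 days.

8.9 days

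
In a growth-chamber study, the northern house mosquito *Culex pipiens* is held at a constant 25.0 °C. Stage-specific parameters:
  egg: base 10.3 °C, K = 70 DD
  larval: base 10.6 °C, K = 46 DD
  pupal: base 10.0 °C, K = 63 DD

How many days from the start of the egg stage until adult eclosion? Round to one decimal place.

12.2 days

egg: 70 / (25.0 − 10.3) = 70 / 14.7 = 4.762 d.
larval: 46 / (25.0 − 10.6) = 46 / 14.4 = 3.194 d.
pupal: 63 / (25.0 − 10.0) = 63 / 15.0 = 4.200 d.
Sum = 12.156 ≈ 12.2 days.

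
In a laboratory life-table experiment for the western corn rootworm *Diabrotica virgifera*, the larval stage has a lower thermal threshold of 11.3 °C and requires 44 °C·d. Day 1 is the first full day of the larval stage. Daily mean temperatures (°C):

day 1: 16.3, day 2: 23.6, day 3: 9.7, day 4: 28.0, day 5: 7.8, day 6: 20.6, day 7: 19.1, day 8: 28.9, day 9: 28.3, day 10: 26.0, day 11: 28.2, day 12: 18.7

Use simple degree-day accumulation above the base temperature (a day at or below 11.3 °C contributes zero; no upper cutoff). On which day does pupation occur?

Daily DD above 11.3 °C: 5.0, 12.3, 0.0, 16.7, 0.0, 9.3, 7.8, 17.6, 17.0, 14.7, 16.9, 7.4.
Cumulative: 5.0, 17.3, 17.3, 34.0, 34.0, 43.3, 51.1, 68.7, 85.7, 100.4, 117.3, 124.7.
The total first reaches 44 DD on day 7.

day 7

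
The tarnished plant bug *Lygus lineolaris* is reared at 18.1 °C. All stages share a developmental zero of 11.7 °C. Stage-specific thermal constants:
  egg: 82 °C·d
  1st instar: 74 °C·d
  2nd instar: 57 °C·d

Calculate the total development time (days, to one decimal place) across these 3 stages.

33.3 days

Daily accumulation at 18.1 °C = 18.1 − 11.7 = 6.4 DD/day.
Total K = 82 + 74 + 57 = 213 DD.
Total duration = 213 / 6.4 = 33.281 ≈ 33.3 days.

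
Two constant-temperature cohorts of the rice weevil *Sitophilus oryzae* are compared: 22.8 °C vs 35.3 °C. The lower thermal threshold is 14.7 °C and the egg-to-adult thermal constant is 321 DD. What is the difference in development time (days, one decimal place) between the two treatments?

24.0 days

At 22.8 °C: 321 / (22.8 − 14.7) = 321 / 8.1 = 39.630 d.
At 35.3 °C: 321 / (35.3 − 14.7) = 321 / 20.6 = 15.583 d.
Difference = |39.630 − 15.583| = 24.047 ≈ 24.0 days.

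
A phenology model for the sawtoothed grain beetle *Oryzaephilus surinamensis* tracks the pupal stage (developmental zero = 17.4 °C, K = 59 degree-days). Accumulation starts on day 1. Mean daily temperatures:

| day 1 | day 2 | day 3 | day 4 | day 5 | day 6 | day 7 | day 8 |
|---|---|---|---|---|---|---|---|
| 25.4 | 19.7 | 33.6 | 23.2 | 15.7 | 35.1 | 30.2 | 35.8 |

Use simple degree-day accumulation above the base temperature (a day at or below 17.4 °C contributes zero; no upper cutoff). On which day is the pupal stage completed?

day 7

Daily DD above 17.4 °C: 8.0, 2.3, 16.2, 5.8, 0.0, 17.7, 12.8, 18.4.
Cumulative: 8.0, 10.3, 26.5, 32.3, 32.3, 50.0, 62.8, 81.2.
The total first reaches 59 DD on day 7.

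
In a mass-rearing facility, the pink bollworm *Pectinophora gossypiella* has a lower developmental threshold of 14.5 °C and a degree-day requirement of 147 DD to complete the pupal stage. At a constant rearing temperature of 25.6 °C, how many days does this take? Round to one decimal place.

Daily accumulation = 25.6 − 14.5 = 11.1 DD/day.
Duration = 147 / 11.1 = 13.243 ≈ 13.2 days.

13.2 days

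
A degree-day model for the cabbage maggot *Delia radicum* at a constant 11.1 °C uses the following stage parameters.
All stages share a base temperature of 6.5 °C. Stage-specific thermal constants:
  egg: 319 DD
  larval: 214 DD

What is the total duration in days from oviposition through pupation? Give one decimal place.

115.9 days

Daily accumulation at 11.1 °C = 11.1 − 6.5 = 4.6 DD/day.
Total K = 319 + 214 = 533 DD.
Total duration = 533 / 4.6 = 115.870 ≈ 115.9 days.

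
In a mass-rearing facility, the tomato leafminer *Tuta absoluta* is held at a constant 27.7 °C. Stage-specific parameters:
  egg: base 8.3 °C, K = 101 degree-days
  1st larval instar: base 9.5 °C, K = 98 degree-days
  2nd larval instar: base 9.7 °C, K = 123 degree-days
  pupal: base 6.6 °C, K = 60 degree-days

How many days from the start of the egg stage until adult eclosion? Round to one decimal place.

egg: 101 / (27.7 − 8.3) = 101 / 19.4 = 5.206 d.
1st larval instar: 98 / (27.7 − 9.5) = 98 / 18.2 = 5.385 d.
2nd larval instar: 123 / (27.7 − 9.7) = 123 / 18.0 = 6.833 d.
pupal: 60 / (27.7 − 6.6) = 60 / 21.1 = 2.844 d.
Sum = 20.268 ≈ 20.3 days.

20.3 days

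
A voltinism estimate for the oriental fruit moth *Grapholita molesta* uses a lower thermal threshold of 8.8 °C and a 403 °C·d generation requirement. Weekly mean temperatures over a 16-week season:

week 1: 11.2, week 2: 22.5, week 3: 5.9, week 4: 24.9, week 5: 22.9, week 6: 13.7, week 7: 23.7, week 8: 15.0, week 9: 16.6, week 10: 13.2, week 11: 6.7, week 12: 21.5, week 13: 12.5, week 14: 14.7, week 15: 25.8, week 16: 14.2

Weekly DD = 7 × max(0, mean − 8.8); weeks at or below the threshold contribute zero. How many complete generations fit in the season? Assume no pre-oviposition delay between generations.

Weekly DD (7 × max(0, T̄ − 8.8)): 16.8, 95.9, 0.0, 112.7, 98.7, 34.3, 104.3, 43.4, 54.6, 30.8, 0.0, 88.9, 25.9, 41.3, 119.0, 37.8.
Season total = 904.4 DD.
Complete generations = ⌊904.4 / 403⌋ = 2.

2 generations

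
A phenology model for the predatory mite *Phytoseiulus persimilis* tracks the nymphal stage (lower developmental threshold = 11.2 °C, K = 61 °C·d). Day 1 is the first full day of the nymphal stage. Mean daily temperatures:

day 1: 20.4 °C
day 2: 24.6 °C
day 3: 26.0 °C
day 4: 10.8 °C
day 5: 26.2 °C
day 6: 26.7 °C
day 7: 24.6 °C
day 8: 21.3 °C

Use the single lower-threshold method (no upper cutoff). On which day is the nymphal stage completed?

Daily DD above 11.2 °C: 9.2, 13.4, 14.8, 0.0, 15.0, 15.5, 13.4, 10.1.
Cumulative: 9.2, 22.6, 37.4, 37.4, 52.4, 67.9, 81.3, 91.4.
The total first reaches 61 DD on day 6.

day 6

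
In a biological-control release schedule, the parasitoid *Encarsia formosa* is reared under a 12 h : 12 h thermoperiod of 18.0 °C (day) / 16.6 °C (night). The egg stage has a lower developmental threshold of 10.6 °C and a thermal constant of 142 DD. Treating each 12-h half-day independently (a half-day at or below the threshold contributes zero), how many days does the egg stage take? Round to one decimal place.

21.2 days

Day half: max(0, 18.0 − 10.6) × 0.5 = 7.4 × 0.5 = 3.70 DD.
Night half: max(0, 16.6 − 10.6) × 0.5 = 6.0 × 0.5 = 3.00 DD.
Per 24 h: 6.70 DD/day.
Duration = 142 / 6.70 = 21.194 ≈ 21.2 days.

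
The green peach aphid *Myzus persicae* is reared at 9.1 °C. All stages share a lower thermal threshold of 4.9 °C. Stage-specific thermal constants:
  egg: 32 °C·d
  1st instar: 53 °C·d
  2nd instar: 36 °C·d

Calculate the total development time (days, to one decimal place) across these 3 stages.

Daily accumulation at 9.1 °C = 9.1 − 4.9 = 4.2 DD/day.
Total K = 32 + 53 + 36 = 121 DD.
Total duration = 121 / 4.2 = 28.810 ≈ 28.8 days.

28.8 days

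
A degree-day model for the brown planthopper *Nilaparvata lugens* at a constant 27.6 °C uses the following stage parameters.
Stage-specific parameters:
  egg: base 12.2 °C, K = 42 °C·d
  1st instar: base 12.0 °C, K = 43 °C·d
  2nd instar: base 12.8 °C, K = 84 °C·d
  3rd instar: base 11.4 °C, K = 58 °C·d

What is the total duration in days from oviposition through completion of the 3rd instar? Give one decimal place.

14.7 days

egg: 42 / (27.6 − 12.2) = 42 / 15.4 = 2.727 d.
1st instar: 43 / (27.6 − 12.0) = 43 / 15.6 = 2.756 d.
2nd instar: 84 / (27.6 − 12.8) = 84 / 14.8 = 5.676 d.
3rd instar: 58 / (27.6 − 11.4) = 58 / 16.2 = 3.580 d.
Sum = 14.740 ≈ 14.7 days.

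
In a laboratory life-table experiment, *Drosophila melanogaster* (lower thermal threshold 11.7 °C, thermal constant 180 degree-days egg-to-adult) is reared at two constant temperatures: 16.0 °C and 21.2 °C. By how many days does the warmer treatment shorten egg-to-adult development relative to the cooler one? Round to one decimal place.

22.9 days

At 16.0 °C: 180 / (16.0 − 11.7) = 180 / 4.3 = 41.860 d.
At 21.2 °C: 180 / (21.2 − 11.7) = 180 / 9.5 = 18.947 d.
Difference = |41.860 − 18.947| = 22.913 ≈ 22.9 days.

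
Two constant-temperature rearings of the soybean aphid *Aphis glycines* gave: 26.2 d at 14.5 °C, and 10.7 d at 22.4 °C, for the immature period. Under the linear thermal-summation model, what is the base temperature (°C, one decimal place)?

9.0 °C

Under the model K = D·(T − T_b), so D₁·(T₁ − T_b) = D₂·(T₂ − T_b).
26.2·(14.5 − T_b) = 10.7·(22.4 − T_b)
T_b = (26.2·14.5 − 10.7·22.4) / (26.2 − 10.7) = 140.22 / 15.5 = 9.046 °C ≈ 9.0 °C.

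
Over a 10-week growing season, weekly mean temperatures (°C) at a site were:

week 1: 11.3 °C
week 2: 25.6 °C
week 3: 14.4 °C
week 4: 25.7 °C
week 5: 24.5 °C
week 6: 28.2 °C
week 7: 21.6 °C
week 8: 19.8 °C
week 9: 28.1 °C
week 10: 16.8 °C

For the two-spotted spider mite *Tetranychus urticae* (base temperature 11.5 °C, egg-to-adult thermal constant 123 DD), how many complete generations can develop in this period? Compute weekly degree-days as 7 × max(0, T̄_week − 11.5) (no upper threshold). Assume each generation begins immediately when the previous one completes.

Weekly DD (7 × max(0, T̄ − 11.5)): 0.0, 98.7, 20.3, 99.4, 91.0, 116.9, 70.7, 58.1, 116.2, 37.1.
Season total = 708.4 DD.
Complete generations = ⌊708.4 / 123⌋ = 5.

5 generations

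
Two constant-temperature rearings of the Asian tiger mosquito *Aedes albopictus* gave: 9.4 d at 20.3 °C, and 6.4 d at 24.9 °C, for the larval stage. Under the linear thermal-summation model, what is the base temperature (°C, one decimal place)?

Under the model K = D·(T − T_b), so D₁·(T₁ − T_b) = D₂·(T₂ − T_b).
9.4·(20.3 − T_b) = 6.4·(24.9 − T_b)
T_b = (9.4·20.3 − 6.4·24.9) / (9.4 − 6.4) = 31.46 / 3.0 = 10.487 °C ≈ 10.5 °C.

10.5 °C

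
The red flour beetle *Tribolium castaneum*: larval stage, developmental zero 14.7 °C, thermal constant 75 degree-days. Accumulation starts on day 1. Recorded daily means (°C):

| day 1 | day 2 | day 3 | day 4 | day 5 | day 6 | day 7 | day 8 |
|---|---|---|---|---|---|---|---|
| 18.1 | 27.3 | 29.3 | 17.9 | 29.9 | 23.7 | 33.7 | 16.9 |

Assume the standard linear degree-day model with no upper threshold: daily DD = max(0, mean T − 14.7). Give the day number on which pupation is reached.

Daily DD above 14.7 °C: 3.4, 12.6, 14.6, 3.2, 15.2, 9.0, 19.0, 2.2.
Cumulative: 3.4, 16.0, 30.6, 33.8, 49.0, 58.0, 77.0, 79.2.
The total first reaches 75 DD on day 7.

day 7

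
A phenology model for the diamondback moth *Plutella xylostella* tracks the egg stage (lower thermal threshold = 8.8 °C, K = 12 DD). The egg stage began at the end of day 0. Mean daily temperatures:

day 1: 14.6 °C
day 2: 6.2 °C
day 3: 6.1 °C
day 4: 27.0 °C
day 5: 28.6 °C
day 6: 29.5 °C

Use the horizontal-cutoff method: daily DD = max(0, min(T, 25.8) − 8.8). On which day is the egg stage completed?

day 4

Daily DD above 8.8 °C (capped at 17.0): 5.8, 0.0, 0.0, 17.0, 17.0, 17.0.
Cumulative: 5.8, 5.8, 5.8, 22.8, 39.8, 56.8.
The total first reaches 12 DD on day 4.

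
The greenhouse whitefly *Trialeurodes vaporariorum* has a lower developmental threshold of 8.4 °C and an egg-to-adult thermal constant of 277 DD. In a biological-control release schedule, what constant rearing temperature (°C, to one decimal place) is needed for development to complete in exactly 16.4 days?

25.3 °C

Required daily accumulation = 277 / 16.4 = 16.890 DD/day.
T = T_base + 16.890 = 8.4 + 16.890 = 25.290 ≈ 25.3 °C.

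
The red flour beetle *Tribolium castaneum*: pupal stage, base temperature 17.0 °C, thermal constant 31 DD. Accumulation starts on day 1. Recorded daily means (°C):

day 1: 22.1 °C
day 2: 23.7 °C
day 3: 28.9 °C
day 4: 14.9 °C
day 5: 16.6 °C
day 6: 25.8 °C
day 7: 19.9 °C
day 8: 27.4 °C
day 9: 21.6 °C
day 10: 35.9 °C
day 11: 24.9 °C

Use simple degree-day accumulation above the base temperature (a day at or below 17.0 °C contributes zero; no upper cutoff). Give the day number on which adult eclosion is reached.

day 6

Daily DD above 17.0 °C: 5.1, 6.7, 11.9, 0.0, 0.0, 8.8, 2.9, 10.4, 4.6, 18.9, 7.9.
Cumulative: 5.1, 11.8, 23.7, 23.7, 23.7, 32.5, 35.4, 45.8, 50.4, 69.3, 77.2.
The total first reaches 31 DD on day 6.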